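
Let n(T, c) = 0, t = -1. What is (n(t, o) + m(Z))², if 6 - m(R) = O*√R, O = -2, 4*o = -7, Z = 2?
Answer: 44 + 24*√2 ≈ 77.941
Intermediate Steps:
o = -7/4 (o = (¼)*(-7) = -7/4 ≈ -1.7500)
m(R) = 6 + 2*√R (m(R) = 6 - (-2)*√R = 6 + 2*√R)
(n(t, o) + m(Z))² = (0 + (6 + 2*√2))² = (6 + 2*√2)²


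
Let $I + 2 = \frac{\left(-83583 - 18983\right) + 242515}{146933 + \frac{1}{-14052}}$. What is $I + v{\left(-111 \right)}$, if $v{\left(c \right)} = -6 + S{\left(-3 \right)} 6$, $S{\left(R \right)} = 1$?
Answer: $- \frac{2162841682}{2064702515} \approx -1.0475$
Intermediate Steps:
$v{\left(c \right)} = 0$ ($v{\left(c \right)} = -6 + 1 \cdot 6 = -6 + 6 = 0$)
$I = - \frac{2162841682}{2064702515}$ ($I = -2 + \frac{\left(-83583 - 18983\right) + 242515}{146933 + \frac{1}{-14052}} = -2 + \frac{-102566 + 242515}{146933 - \frac{1}{14052}} = -2 + \frac{139949}{\frac{2064702515}{14052}} = -2 + 139949 \cdot \frac{14052}{2064702515} = -2 + \frac{1966563348}{2064702515} = - \frac{2162841682}{2064702515} \approx -1.0475$)
$I + v{\left(-111 \right)} = - \frac{2162841682}{2064702515} + 0 = - \frac{2162841682}{2064702515}$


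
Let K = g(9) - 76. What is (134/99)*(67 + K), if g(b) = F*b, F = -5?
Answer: -804/11 ≈ -73.091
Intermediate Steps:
g(b) = -5*b
K = -121 (K = -5*9 - 76 = -45 - 76 = -121)
(134/99)*(67 + K) = (134/99)*(67 - 121) = (134*(1/99))*(-54) = (134/99)*(-54) = -804/11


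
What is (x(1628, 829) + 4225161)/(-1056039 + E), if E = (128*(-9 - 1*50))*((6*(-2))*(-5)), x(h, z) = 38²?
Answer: -4226605/1509159 ≈ -2.8006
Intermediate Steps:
x(h, z) = 1444
E = -453120 (E = (128*(-9 - 50))*(-12*(-5)) = (128*(-59))*60 = -7552*60 = -453120)
(x(1628, 829) + 4225161)/(-1056039 + E) = (1444 + 4225161)/(-1056039 - 453120) = 4226605/(-1509159) = 4226605*(-1/1509159) = -4226605/1509159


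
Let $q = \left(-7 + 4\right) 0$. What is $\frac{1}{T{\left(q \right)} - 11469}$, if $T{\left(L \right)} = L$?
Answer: $- \frac{1}{11469} \approx -8.7192 \cdot 10^{-5}$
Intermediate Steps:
$q = 0$ ($q = \left(-3\right) 0 = 0$)
$\frac{1}{T{\left(q \right)} - 11469} = \frac{1}{0 - 11469} = \frac{1}{-11469} = - \frac{1}{11469}$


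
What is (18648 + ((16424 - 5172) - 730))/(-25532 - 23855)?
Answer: -29170/49387 ≈ -0.59064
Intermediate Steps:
(18648 + ((16424 - 5172) - 730))/(-25532 - 23855) = (18648 + (11252 - 730))/(-49387) = (18648 + 10522)*(-1/49387) = 29170*(-1/49387) = -29170/49387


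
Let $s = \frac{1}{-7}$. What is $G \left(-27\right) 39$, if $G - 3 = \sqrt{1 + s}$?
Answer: $-3159 - \frac{1053 \sqrt{42}}{7} \approx -4133.9$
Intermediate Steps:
$s = - \frac{1}{7} \approx -0.14286$
$G = 3 + \frac{\sqrt{42}}{7}$ ($G = 3 + \sqrt{1 - \frac{1}{7}} = 3 + \sqrt{\frac{6}{7}} = 3 + \frac{\sqrt{42}}{7} \approx 3.9258$)
$G \left(-27\right) 39 = \left(3 + \frac{\sqrt{42}}{7}\right) \left(-27\right) 39 = \left(-81 - \frac{27 \sqrt{42}}{7}\right) 39 = -3159 - \frac{1053 \sqrt{42}}{7}$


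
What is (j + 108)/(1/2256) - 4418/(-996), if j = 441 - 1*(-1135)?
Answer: 1891956001/498 ≈ 3.7991e+6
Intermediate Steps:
j = 1576 (j = 441 + 1135 = 1576)
(j + 108)/(1/2256) - 4418/(-996) = (1576 + 108)/(1/2256) - 4418/(-996) = 1684/(1/2256) - 4418*(-1/996) = 1684*2256 + 2209/498 = 3799104 + 2209/498 = 1891956001/498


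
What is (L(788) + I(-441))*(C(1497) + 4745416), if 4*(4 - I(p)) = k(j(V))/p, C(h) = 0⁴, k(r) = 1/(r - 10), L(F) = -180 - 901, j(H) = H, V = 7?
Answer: -6761606827690/1323 ≈ -5.1108e+9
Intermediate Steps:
L(F) = -1081
k(r) = 1/(-10 + r)
C(h) = 0
I(p) = 4 + 1/(12*p) (I(p) = 4 - 1/(4*(-10 + 7)*p) = 4 - 1/(4*(-3)*p) = 4 - (-1)/(12*p) = 4 + 1/(12*p))
(L(788) + I(-441))*(C(1497) + 4745416) = (-1081 + (4 + (1/12)/(-441)))*(0 + 4745416) = (-1081 + (4 + (1/12)*(-1/441)))*4745416 = (-1081 + (4 - 1/5292))*4745416 = (-1081 + 21167/5292)*4745416 = -5699485/5292*4745416 = -6761606827690/1323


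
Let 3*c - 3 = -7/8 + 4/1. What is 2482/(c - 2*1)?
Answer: 59568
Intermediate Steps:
c = 49/24 (c = 1 + (-7/8 + 4/1)/3 = 1 + (-7*⅛ + 4*1)/3 = 1 + (-7/8 + 4)/3 = 1 + (⅓)*(25/8) = 1 + 25/24 = 49/24 ≈ 2.0417)
2482/(c - 2*1) = 2482/(49/24 - 2*1) = 2482/(49/24 - 2) = 2482/(1/24) = 2482*24 = 59568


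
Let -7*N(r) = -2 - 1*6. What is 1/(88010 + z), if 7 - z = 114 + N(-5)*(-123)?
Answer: 7/616305 ≈ 1.1358e-5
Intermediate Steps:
N(r) = 8/7 (N(r) = -(-2 - 1*6)/7 = -(-2 - 6)/7 = -⅐*(-8) = 8/7)
z = 235/7 (z = 7 - (114 + (8/7)*(-123)) = 7 - (114 - 984/7) = 7 - 1*(-186/7) = 7 + 186/7 = 235/7 ≈ 33.571)
1/(88010 + z) = 1/(88010 + 235/7) = 1/(616305/7) = 7/616305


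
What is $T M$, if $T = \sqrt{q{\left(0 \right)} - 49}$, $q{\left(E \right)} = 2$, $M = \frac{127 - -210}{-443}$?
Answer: $- \frac{337 i \sqrt{47}}{443} \approx - 5.2152 i$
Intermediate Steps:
$M = - \frac{337}{443}$ ($M = \left(127 + 210\right) \left(- \frac{1}{443}\right) = 337 \left(- \frac{1}{443}\right) = - \frac{337}{443} \approx -0.76072$)
$T = i \sqrt{47}$ ($T = \sqrt{2 - 49} = \sqrt{-47} = i \sqrt{47} \approx 6.8557 i$)
$T M = i \sqrt{47} \left(- \frac{337}{443}\right) = - \frac{337 i \sqrt{47}}{443}$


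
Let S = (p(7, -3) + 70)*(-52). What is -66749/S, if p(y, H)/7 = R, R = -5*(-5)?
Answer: 66749/12740 ≈ 5.2393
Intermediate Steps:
R = 25
p(y, H) = 175 (p(y, H) = 7*25 = 175)
S = -12740 (S = (175 + 70)*(-52) = 245*(-52) = -12740)
-66749/S = -66749/(-12740) = -66749*(-1/12740) = 66749/12740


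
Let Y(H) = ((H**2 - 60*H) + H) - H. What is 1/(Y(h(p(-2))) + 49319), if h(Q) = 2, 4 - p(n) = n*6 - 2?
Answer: 1/49203 ≈ 2.0324e-5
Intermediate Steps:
p(n) = 6 - 6*n (p(n) = 4 - (n*6 - 2) = 4 - (6*n - 2) = 4 - (-2 + 6*n) = 4 + (2 - 6*n) = 6 - 6*n)
Y(H) = H**2 - 60*H (Y(H) = (H**2 - 59*H) - H = H**2 - 60*H)
1/(Y(h(p(-2))) + 49319) = 1/(2*(-60 + 2) + 49319) = 1/(2*(-58) + 49319) = 1/(-116 + 49319) = 1/49203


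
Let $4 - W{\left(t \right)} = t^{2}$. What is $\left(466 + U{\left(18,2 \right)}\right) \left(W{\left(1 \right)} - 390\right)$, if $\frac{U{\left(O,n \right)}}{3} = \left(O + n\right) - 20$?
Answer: $-180342$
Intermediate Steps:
$U{\left(O,n \right)} = -60 + 3 O + 3 n$ ($U{\left(O,n \right)} = 3 \left(\left(O + n\right) - 20\right) = 3 \left(-20 + O + n\right) = -60 + 3 O + 3 n$)
$W{\left(t \right)} = 4 - t^{2}$
$\left(466 + U{\left(18,2 \right)}\right) \left(W{\left(1 \right)} - 390\right) = \left(466 + \left(-60 + 3 \cdot 18 + 3 \cdot 2\right)\right) \left(\left(4 - 1^{2}\right) - 390\right) = \left(466 + \left(-60 + 54 + 6\right)\right) \left(\left(4 - 1\right) - 390\right) = \left(466 + 0\right) \left(\left(4 - 1\right) - 390\right) = 466 \left(3 - 390\right) = 466 \left(-387\right) = -180342$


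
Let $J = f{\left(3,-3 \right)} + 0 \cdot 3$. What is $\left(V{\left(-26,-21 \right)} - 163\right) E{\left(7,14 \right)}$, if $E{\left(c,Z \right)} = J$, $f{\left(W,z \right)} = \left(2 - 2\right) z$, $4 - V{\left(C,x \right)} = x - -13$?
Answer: $0$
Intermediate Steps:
$V{\left(C,x \right)} = -9 - x$ ($V{\left(C,x \right)} = 4 - \left(x - -13\right) = 4 - \left(x + 13\right) = 4 - \left(13 + x\right) = -9 - x$)
$f{\left(W,z \right)} = 0$ ($f{\left(W,z \right)} = 0 z = 0$)
$J = 0$ ($J = 0 + 0 \cdot 3 = 0 + 0 = 0$)
$E{\left(c,Z \right)} = 0$
$\left(V{\left(-26,-21 \right)} - 163\right) E{\left(7,14 \right)} = \left(\left(-9 - -21\right) - 163\right) 0 = \left(\left(-9 + 21\right) - 163\right) 0 = \left(12 - 163\right) 0 = \left(-151\right) 0 = 0$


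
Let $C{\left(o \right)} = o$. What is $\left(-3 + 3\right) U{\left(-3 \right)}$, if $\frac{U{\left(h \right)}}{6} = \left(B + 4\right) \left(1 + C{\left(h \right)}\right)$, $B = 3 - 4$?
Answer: $0$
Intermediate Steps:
$B = -1$
$U{\left(h \right)} = 18 + 18 h$ ($U{\left(h \right)} = 6 \left(-1 + 4\right) \left(1 + h\right) = 6 \cdot 3 \left(1 + h\right) = 6 \left(3 + 3 h\right) = 18 + 18 h$)
$\left(-3 + 3\right) U{\left(-3 \right)} = \left(-3 + 3\right) \left(18 + 18 \left(-3\right)\right) = 0 \left(18 - 54\right) = 0 \left(-36\right) = 0$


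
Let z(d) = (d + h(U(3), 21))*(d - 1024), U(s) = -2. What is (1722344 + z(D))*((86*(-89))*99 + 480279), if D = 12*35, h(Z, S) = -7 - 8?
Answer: -410019645108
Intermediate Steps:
h(Z, S) = -15
D = 420
z(d) = (-1024 + d)*(-15 + d) (z(d) = (d - 15)*(d - 1024) = (-15 + d)*(-1024 + d) = (-1024 + d)*(-15 + d))
(1722344 + z(D))*((86*(-89))*99 + 480279) = (1722344 + (15360 + 420² - 1039*420))*((86*(-89))*99 + 480279) = (1722344 + (15360 + 176400 - 436380))*(-7654*99 + 480279) = (1722344 - 244620)*(-757746 + 480279) = 1477724*(-277467) = -410019645108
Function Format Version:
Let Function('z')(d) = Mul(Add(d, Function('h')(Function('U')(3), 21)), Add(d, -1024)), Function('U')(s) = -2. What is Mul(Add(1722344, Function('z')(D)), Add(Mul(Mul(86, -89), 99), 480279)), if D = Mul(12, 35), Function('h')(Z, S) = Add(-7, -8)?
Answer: -410019645108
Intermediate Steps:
Function('h')(Z, S) = -15
D = 420
Function('z')(d) = Mul(Add(-1024, d), Add(-15, d)) (Function('z')(d) = Mul(Add(d, -15), Add(d, -1024)) = Mul(Add(-15, d), Add(-1024, d)) = Mul(Add(-1024, d), Add(-15, d)))
Mul(Add(1722344, Function('z')(D)), Add(Mul(Mul(86, -89), 99), 480279)) = Mul(Add(1722344, Add(15360, Pow(420, 2), Mul(-1039, 420))), Add(Mul(Mul(86, -89), 99), 480279)) = Mul(Add(1722344, Add(15360, 176400, -436380)), Add(Mul(-7654, 99), 480279)) = Mul(Add(1722344, -244620), Add(-757746, 480279)) = Mul(1477724, -277467) = -410019645108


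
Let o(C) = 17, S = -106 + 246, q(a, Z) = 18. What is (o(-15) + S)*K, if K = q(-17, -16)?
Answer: 2826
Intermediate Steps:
S = 140
K = 18
(o(-15) + S)*K = (17 + 140)*18 = 157*18 = 2826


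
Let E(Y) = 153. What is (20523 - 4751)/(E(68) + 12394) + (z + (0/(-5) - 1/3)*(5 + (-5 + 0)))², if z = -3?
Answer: 128695/12547 ≈ 10.257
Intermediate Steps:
(20523 - 4751)/(E(68) + 12394) + (z + (0/(-5) - 1/3)*(5 + (-5 + 0)))² = (20523 - 4751)/(153 + 12394) + (-3 + (0/(-5) - 1/3)*(5 + (-5 + 0)))² = 15772/12547 + (-3 + (0*(-⅕) - 1*⅓)*(5 - 5))² = 15772*(1/12547) + (-3 + (0 - ⅓)*0)² = 15772/12547 + (-3 - ⅓*0)² = 15772/12547 + (-3 + 0)² = 15772/12547 + (-3)² = 15772/12547 + 9 = 128695/12547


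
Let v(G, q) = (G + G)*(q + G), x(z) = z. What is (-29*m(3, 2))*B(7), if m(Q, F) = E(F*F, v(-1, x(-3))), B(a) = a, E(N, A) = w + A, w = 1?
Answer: -1827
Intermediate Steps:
v(G, q) = 2*G*(G + q) (v(G, q) = (2*G)*(G + q) = 2*G*(G + q))
E(N, A) = 1 + A
m(Q, F) = 9 (m(Q, F) = 1 + 2*(-1)*(-1 - 3) = 1 + 2*(-1)*(-4) = 1 + 8 = 9)
(-29*m(3, 2))*B(7) = -29*9*7 = -261*7 = -1827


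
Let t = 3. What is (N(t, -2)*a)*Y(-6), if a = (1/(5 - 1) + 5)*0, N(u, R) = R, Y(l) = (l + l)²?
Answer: 0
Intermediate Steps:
Y(l) = 4*l² (Y(l) = (2*l)² = 4*l²)
a = 0 (a = (1/4 + 5)*0 = (¼ + 5)*0 = (21/4)*0 = 0)
(N(t, -2)*a)*Y(-6) = (-2*0)*(4*(-6)²) = 0*(4*36) = 0*144 = 0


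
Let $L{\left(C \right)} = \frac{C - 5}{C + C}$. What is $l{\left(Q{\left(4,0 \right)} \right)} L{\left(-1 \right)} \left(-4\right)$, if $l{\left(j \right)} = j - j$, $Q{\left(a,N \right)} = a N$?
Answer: $0$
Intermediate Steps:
$Q{\left(a,N \right)} = N a$
$l{\left(j \right)} = 0$
$L{\left(C \right)} = \frac{-5 + C}{2 C}$
$l{\left(Q{\left(4,0 \right)} \right)} L{\left(-1 \right)} \left(-4\right) = 0 \frac{-5 - 1}{2 \left(-1\right)} \left(-4\right) = 0 \cdot \frac{1}{2} \left(-1\right) \left(-6\right) \left(-4\right) = 0 \cdot 3 \left(-4\right) = 0 \left(-4\right) = 0$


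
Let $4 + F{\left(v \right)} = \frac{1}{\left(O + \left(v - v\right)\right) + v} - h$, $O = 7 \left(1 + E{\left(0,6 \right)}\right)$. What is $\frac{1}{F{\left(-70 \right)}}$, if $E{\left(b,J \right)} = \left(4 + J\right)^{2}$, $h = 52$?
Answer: $- \frac{637}{35671} \approx -0.017858$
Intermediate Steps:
$O = 707$ ($O = 7 \left(1 + \left(4 + 6\right)^{2}\right) = 7 \left(1 + 10^{2}\right) = 7 \left(1 + 100\right) = 7 \cdot 101 = 707$)
$F{\left(v \right)} = -56 + \frac{1}{707 + v}$ ($F{\left(v \right)} = -4 + \left(\frac{1}{\left(707 + \left(v - v\right)\right) + v} - 52\right) = -4 - \left(52 - \frac{1}{\left(707 + 0\right) + v}\right) = -4 - \left(52 - \frac{1}{707 + v}\right) = -56 + \frac{1}{707 + v}$)
$\frac{1}{F{\left(-70 \right)}} = \frac{1}{\frac{1}{707 - 70} \left(-39591 - -3920\right)} = \frac{1}{\frac{1}{637} \left(-39591 + 3920\right)} = \frac{1}{\frac{1}{637} \left(-35671\right)} = \frac{1}{- \frac{35671}{637}} = - \frac{637}{35671}$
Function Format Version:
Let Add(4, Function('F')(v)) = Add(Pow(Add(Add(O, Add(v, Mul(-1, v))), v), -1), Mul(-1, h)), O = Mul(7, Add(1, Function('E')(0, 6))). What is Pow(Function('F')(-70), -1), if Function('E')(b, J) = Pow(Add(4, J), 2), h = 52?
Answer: Rational(-637, 35671) ≈ -0.017858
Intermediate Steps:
O = 707 (O = Mul(7, Add(1, Pow(Add(4, 6), 2))) = Mul(7, Add(1, Pow(10, 2))) = Mul(7, Add(1, 100)) = Mul(7, 101) = 707)
Function('F')(v) = Add(-56, Pow(Add(707, v), -1)) (Function('F')(v) = Add(-4, Add(Pow(Add(Add(707, Add(v, Mul(-1, v))), v), -1), Mul(-1, 52))) = Add(-4, Add(Pow(Add(Add(707, 0), v), -1), -52)) = Add(-4, Add(Pow(Add(707, v), -1), -52)) = Add(-4, Add(-52, Pow(Add(707, v), -1))) = Add(-56, Pow(Add(707, v), -1)))
Pow(Function('F')(-70), -1) = Pow(Mul(Pow(Add(707, -70), -1), Add(-39591, Mul(-56, -70))), -1) = Pow(Mul(Pow(637, -1), Add(-39591, 3920)), -1) = Pow(Mul(Rational(1, 637), -35671), -1) = Pow(Rational(-35671, 637), -1) = Rational(-637, 35671)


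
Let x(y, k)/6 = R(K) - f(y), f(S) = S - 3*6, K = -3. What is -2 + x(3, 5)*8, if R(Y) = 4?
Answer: 910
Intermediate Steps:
f(S) = -18 + S (f(S) = S - 18 = -18 + S)
x(y, k) = 132 - 6*y (x(y, k) = 6*(4 - (-18 + y)) = 6*(4 + (18 - y)) = 6*(22 - y) = 132 - 6*y)
-2 + x(3, 5)*8 = -2 + (132 - 6*3)*8 = -2 + (132 - 18)*8 = -2 + 114*8 = -2 + 912 = 910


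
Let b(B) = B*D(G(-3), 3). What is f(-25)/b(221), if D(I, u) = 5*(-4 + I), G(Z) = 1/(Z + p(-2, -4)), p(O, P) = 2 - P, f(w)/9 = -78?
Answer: 162/935 ≈ 0.17326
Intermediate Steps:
f(w) = -702 (f(w) = 9*(-78) = -702)
G(Z) = 1/(6 + Z) (G(Z) = 1/(Z + (2 - 1*(-4))) = 1/(Z + (2 + 4)) = 1/(Z + 6) = 1/(6 + Z))
D(I, u) = -20 + 5*I
b(B) = -55*B/3 (b(B) = B*(-20 + 5/(6 - 3)) = B*(-20 + 5/3) = B*(-55/3) = -55*B/3)
f(-25)/b(221) = -702/((-55/3*221)) = -702/(-12155/3) = -702*(-3/12155) = 162/935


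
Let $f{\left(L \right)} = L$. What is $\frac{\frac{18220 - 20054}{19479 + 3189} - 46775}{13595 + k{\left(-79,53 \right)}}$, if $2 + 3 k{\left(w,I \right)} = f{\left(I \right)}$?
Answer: $- \frac{530148767}{154278408} \approx -3.4363$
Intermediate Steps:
$k{\left(w,I \right)} = - \frac{2}{3} + \frac{I}{3}$
$\frac{\frac{18220 - 20054}{19479 + 3189} - 46775}{13595 + k{\left(-79,53 \right)}} = \frac{\frac{18220 - 20054}{19479 + 3189} - 46775}{13595 + \left(- \frac{2}{3} + \frac{1}{3} \cdot 53\right)} = \frac{- \frac{1834}{22668} - 46775}{13595 + \left(- \frac{2}{3} + \frac{53}{3}\right)} = \frac{\left(-1834\right) \frac{1}{22668} - 46775}{13595 + 17} = \frac{- \frac{917}{11334} - 46775}{13612} = \left(- \frac{530148767}{11334}\right) \frac{1}{13612} = - \frac{530148767}{154278408}$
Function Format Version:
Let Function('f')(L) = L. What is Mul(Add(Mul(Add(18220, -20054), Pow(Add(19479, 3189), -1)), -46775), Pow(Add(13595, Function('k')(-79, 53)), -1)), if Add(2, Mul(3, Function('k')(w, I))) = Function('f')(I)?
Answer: Rational(-530148767, 154278408) ≈ -3.4363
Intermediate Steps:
Function('k')(w, I) = Add(Rational(-2, 3), Mul(Rational(1, 3), I))
Mul(Add(Mul(Add(18220, -20054), Pow(Add(19479, 3189), -1)), -46775), Pow(Add(13595, Function('k')(-79, 53)), -1)) = Mul(Add(Mul(Add(18220, -20054), Pow(Add(19479, 3189), -1)), -46775), Pow(Add(13595, Add(Rational(-2, 3), Mul(Rational(1, 3), 53))), -1)) = Mul(Add(Mul(-1834, Pow(22668, -1)), -46775), Pow(Add(13595, Add(Rational(-2, 3), Rational(53, 3))), -1)) = Mul(Add(Mul(-1834, Rational(1, 22668)), -46775), Pow(Add(13595, 17), -1)) = Mul(Add(Rational(-917, 11334), -46775), Pow(13612, -1)) = Mul(Rational(-530148767, 11334), Rational(1, 13612)) = Rational(-530148767, 154278408)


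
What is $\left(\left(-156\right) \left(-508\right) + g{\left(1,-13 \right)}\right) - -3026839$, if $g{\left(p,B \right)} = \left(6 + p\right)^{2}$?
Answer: $3106136$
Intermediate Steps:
$\left(\left(-156\right) \left(-508\right) + g{\left(1,-13 \right)}\right) - -3026839 = \left(\left(-156\right) \left(-508\right) + \left(6 + 1\right)^{2}\right) - -3026839 = \left(79248 + 7^{2}\right) + 3026839 = \left(79248 + 49\right) + 3026839 = 79297 + 3026839 = 3106136$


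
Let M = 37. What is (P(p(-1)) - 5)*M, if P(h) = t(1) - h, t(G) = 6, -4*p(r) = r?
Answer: 111/4 ≈ 27.750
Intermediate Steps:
p(r) = -r/4
P(h) = 6 - h
(P(p(-1)) - 5)*M = ((6 - (-1)*(-1)/4) - 5)*37 = ((6 - 1*1/4) - 5)*37 = ((6 - 1/4) - 5)*37 = (23/4 - 5)*37 = (3/4)*37 = 111/4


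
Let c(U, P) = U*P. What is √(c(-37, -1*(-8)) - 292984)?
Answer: 4*I*√18330 ≈ 541.55*I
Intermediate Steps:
c(U, P) = P*U
√(c(-37, -1*(-8)) - 292984) = √(-1*(-8)*(-37) - 292984) = √(8*(-37) - 292984) = √(-296 - 292984) = √(-293280) = 4*I*√18330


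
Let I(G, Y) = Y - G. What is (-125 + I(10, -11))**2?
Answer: 21316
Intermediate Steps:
(-125 + I(10, -11))**2 = (-125 + (-11 - 1*10))**2 = (-125 + (-11 - 10))**2 = (-125 - 21)**2 = (-146)**2 = 21316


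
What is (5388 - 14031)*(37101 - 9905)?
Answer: -235055028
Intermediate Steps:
(5388 - 14031)*(37101 - 9905) = -8643*27196 = -235055028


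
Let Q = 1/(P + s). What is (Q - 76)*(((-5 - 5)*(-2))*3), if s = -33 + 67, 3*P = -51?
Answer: -77460/17 ≈ -4556.5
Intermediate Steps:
P = -17 (P = (⅓)*(-51) = -17)
s = 34
Q = 1/17 (Q = 1/(-17 + 34) = 1/17 ≈ 0.058824)
(Q - 76)*(((-5 - 5)*(-2))*3) = (1/17 - 76)*(((-5 - 5)*(-2))*3) = -1291*(-10*(-2))*3/17 = -25820*3/17 = -1291/17*60 = -77460/17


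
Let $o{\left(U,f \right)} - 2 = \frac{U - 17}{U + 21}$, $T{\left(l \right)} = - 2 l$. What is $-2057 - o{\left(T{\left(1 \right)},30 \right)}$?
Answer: $-2058$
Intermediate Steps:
$o{\left(U,f \right)} = 2 + \frac{-17 + U}{21 + U}$ ($o{\left(U,f \right)} = 2 + \frac{U - 17}{U + 21} = 2 + \frac{-17 + U}{21 + U}$)
$-2057 - o{\left(T{\left(1 \right)},30 \right)} = -2057 - \frac{25 + 3 \left(\left(-2\right) 1\right)}{21 - 2} = -2057 - \frac{25 + 3 \left(-2\right)}{21 - 2} = -2057 - \frac{25 - 6}{19} = -2057 - \frac{1}{19} \cdot 19 = -2057 - 1 = -2058$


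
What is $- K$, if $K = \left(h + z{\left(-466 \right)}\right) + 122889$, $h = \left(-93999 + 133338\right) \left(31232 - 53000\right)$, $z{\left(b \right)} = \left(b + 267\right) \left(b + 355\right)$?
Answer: $856186374$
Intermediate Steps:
$z{\left(b \right)} = \left(267 + b\right) \left(355 + b\right)$
$h = -856331352$ ($h = 39339 \left(-21768\right) = -856331352$)
$K = -856186374$ ($K = \left(-856331352 + \left(94785 + \left(-466\right)^{2} + 622 \left(-466\right)\right)\right) + 122889 = \left(-856331352 + \left(94785 + 217156 - 289852\right)\right) + 122889 = \left(-856331352 + 22089\right) + 122889 = -856309263 + 122889 = -856186374$)
$- K = \left(-1\right) \left(-856186374\right) = 856186374$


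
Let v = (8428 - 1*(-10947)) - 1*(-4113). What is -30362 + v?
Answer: -6874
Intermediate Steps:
v = 23488 (v = (8428 + 10947) + 4113 = 19375 + 4113 = 23488)
-30362 + v = -30362 + 23488 = -6874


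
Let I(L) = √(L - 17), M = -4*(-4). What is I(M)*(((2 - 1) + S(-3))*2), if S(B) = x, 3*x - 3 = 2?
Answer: 16*I/3 ≈ 5.3333*I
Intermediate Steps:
x = 5/3 (x = 1 + (⅓)*2 = 1 + ⅔ = 5/3 ≈ 1.6667)
S(B) = 5/3
M = 16
I(L) = √(-17 + L)
I(M)*(((2 - 1) + S(-3))*2) = √(-17 + 16)*(((2 - 1) + 5/3)*2) = √(-1)*((1 + 5/3)*2) = I*((8/3)*2) = I*(16/3) = 16*I/3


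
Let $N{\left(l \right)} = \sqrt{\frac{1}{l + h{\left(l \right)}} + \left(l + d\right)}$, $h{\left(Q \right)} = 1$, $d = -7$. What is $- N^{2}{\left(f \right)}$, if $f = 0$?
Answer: $6$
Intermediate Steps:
$N{\left(l \right)} = \sqrt{-7 + l + \frac{1}{1 + l}}$ ($N{\left(l \right)} = \sqrt{\frac{1}{l + 1} + \left(l - 7\right)} = \sqrt{\frac{1}{1 + l} + \left(-7 + l\right)} = \sqrt{-7 + l + \frac{1}{1 + l}}$)
$- N^{2}{\left(f \right)} = - \left(\sqrt{\frac{1 + \left(1 + 0\right) \left(-7 + 0\right)}{1 + 0}}\right)^{2} = - \left(\sqrt{\frac{1 + 1 \left(-7\right)}{1}}\right)^{2} = - \left(\sqrt{1 \left(1 - 7\right)}\right)^{2} = - \left(\sqrt{1 \left(-6\right)}\right)^{2} = - \left(\sqrt{-6}\right)^{2} = - \left(i \sqrt{6}\right)^{2} = \left(-1\right) \left(-6\right) = 6$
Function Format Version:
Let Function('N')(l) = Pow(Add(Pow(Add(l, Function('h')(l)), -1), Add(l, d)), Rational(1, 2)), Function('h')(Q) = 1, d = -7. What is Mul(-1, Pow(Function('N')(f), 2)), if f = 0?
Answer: 6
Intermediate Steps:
Function('N')(l) = Pow(Add(-7, l, Pow(Add(1, l), -1)), Rational(1, 2)) (Function('N')(l) = Pow(Add(Pow(Add(l, 1), -1), Add(l, -7)), Rational(1, 2)) = Pow(Add(Pow(Add(1, l), -1), Add(-7, l)), Rational(1, 2)) = Pow(Add(-7, l, Pow(Add(1, l), -1)), Rational(1, 2)))
Mul(-1, Pow(Function('N')(f), 2)) = Mul(-1, Pow(Pow(Mul(Pow(Add(1, 0), -1), Add(1, Mul(Add(1, 0), Add(-7, 0)))), Rational(1, 2)), 2)) = Mul(-1, Pow(Pow(Mul(Pow(1, -1), Add(1, Mul(1, -7))), Rational(1, 2)), 2)) = Mul(-1, Pow(Pow(Mul(1, Add(1, -7)), Rational(1, 2)), 2)) = Mul(-1, Pow(Pow(Mul(1, -6), Rational(1, 2)), 2)) = Mul(-1, Pow(Pow(-6, Rational(1, 2)), 2)) = Mul(-1, Pow(Mul(I, Pow(6, Rational(1, 2))), 2)) = Mul(-1, -6) = 6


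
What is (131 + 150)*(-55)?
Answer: -15455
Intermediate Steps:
(131 + 150)*(-55) = 281*(-55) = -15455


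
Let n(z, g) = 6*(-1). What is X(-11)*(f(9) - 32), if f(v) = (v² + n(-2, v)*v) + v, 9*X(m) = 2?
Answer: 8/9 ≈ 0.88889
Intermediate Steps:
n(z, g) = -6
X(m) = 2/9 (X(m) = (⅑)*2 = 2/9)
f(v) = v² - 5*v (f(v) = (v² - 6*v) + v = v² - 5*v)
X(-11)*(f(9) - 32) = 2*(9*(-5 + 9) - 32)/9 = 2*(9*4 - 32)/9 = 2*(36 - 32)/9 = (2/9)*4 = 8/9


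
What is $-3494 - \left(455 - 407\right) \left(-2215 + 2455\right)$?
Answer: $-15014$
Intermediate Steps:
$-3494 - \left(455 - 407\right) \left(-2215 + 2455\right) = -3494 - 48 \cdot 240 = -3494 - 11520 = -15014$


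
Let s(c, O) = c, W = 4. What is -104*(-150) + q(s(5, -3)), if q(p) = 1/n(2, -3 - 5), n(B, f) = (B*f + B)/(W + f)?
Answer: 109202/7 ≈ 15600.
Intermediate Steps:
n(B, f) = (B + B*f)/(4 + f) (n(B, f) = (B*f + B)/(4 + f) = (B + B*f)/(4 + f))
q(p) = 2/7 (q(p) = 1/(2*(1 + (-3 - 5))/(4 + (-3 - 5))) = 1/(2*(1 - 8)/(4 - 8)) = 1/(2*(-7)/(-4)) = 1/(2*(-¼)*(-7)) = 1/(7/2) = 2/7)
-104*(-150) + q(s(5, -3)) = -104*(-150) + 2/7 = 15600 + 2/7 = 109202/7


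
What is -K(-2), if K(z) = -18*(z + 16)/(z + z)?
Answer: -63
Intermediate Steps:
K(z) = -9*(16 + z)/z (K(z) = -18*(16 + z)/(2*z) = -9*(16 + z)/z)
-K(-2) = -(-9 - 144/(-2)) = -(-9 - 144*(-½)) = -(-9 + 72) = -1*63 = -63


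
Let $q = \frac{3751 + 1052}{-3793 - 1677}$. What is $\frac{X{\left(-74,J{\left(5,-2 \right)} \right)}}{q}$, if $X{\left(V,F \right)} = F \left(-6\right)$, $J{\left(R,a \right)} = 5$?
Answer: $\frac{54700}{1601} \approx 34.166$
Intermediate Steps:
$X{\left(V,F \right)} = - 6 F$
$q = - \frac{4803}{5470}$ ($q = \frac{4803}{-5470} = 4803 \left(- \frac{1}{5470}\right) = - \frac{4803}{5470} \approx -0.87806$)
$\frac{X{\left(-74,J{\left(5,-2 \right)} \right)}}{q} = \frac{\left(-6\right) 5}{- \frac{4803}{5470}} = \left(-30\right) \left(- \frac{5470}{4803}\right) = \frac{54700}{1601}$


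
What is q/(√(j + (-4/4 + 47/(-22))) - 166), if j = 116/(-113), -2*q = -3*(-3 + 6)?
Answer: -1857042/68514565 - 9*I*√25727614/137029130 ≈ -0.027104 - 0.00033314*I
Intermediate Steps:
q = 9/2 (q = -(-3)*(-3 + 6)/2 = -(-3)*3/2 = -½*(-9) = 9/2 ≈ 4.5000)
j = -116/113 (j = 116*(-1/113) = -116/113 ≈ -1.0265)
q/(√(j + (-4/4 + 47/(-22))) - 166) = (9/2)/(√(-116/113 + (-4/4 + 47/(-22))) - 166) = (9/2)/(√(-116/113 + (-4*¼ + 47*(-1/22))) - 166) = (9/2)/(√(-116/113 + (-1 - 47/22)) - 166) = (9/2)/(√(-116/113 - 69/22) - 166) = (9/2)/(√(-10349/2486) - 166) = (9/2)/(I*√25727614/2486 - 166) = (9/2)/(-166 + I*√25727614/2486) = 9/(2*(-166 + I*√25727614/2486))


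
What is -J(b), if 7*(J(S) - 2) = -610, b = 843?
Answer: 596/7 ≈ 85.143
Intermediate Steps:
J(S) = -596/7 (J(S) = 2 + (⅐)*(-610) = 2 - 610/7 = -596/7)
-J(b) = -1*(-596/7) = 596/7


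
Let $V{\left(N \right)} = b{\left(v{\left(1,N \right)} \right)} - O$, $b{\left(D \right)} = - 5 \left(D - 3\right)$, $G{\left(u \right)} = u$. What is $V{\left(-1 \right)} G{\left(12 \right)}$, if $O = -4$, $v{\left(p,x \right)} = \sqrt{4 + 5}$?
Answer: $48$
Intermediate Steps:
$v{\left(p,x \right)} = 3$ ($v{\left(p,x \right)} = \sqrt{9} = 3$)
$b{\left(D \right)} = 15 - 5 D$ ($b{\left(D \right)} = - 5 \left(-3 + D\right) = 15 - 5 D$)
$V{\left(N \right)} = 4$ ($V{\left(N \right)} = \left(15 - 15\right) - -4 = \left(15 - 15\right) + 4 = 0 + 4 = 4$)
$V{\left(-1 \right)} G{\left(12 \right)} = 4 \cdot 12 = 48$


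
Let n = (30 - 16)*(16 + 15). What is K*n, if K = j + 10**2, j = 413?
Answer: 222642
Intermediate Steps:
n = 434 (n = 14*31 = 434)
K = 513 (K = 413 + 10**2 = 413 + 100 = 513)
K*n = 513*434 = 222642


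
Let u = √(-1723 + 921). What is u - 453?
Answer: -453 + I*√802 ≈ -453.0 + 28.32*I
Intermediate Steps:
u = I*√802 (u = √(-802) = I*√802 ≈ 28.32*I)
u - 453 = I*√802 - 453 = -453 + I*√802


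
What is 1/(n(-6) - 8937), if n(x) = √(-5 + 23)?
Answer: -993/8874439 - √2/26623317 ≈ -0.00011195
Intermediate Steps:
n(x) = 3*√2 (n(x) = √18 = 3*√2)
1/(n(-6) - 8937) = 1/(3*√2 - 8937) = 1/(-8937 + 3*√2)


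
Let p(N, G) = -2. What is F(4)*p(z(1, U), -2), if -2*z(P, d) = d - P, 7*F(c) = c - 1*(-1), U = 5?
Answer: -10/7 ≈ -1.4286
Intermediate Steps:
F(c) = ⅐ + c/7 (F(c) = (c - 1*(-1))/7 = (c + 1)/7 = (1 + c)/7 = ⅐ + c/7)
z(P, d) = P/2 - d/2 (z(P, d) = -(d - P)/2 = P/2 - d/2)
F(4)*p(z(1, U), -2) = (⅐ + (⅐)*4)*(-2) = (⅐ + 4/7)*(-2) = (5/7)*(-2) = -10/7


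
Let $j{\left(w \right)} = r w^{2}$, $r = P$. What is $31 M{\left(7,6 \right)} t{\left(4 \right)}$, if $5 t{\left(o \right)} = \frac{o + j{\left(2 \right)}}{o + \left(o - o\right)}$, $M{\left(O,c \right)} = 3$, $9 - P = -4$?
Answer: $\frac{1302}{5} \approx 260.4$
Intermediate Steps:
$P = 13$ ($P = 9 - -4 = 9 + 4 = 13$)
$r = 13$
$j{\left(w \right)} = 13 w^{2}$
$t{\left(o \right)} = \frac{52 + o}{5 o}$ ($t{\left(o \right)} = \frac{\left(o + 13 \cdot 2^{2}\right) \frac{1}{o + \left(o - o\right)}}{5} = \frac{\left(o + 13 \cdot 4\right) \frac{1}{o + 0}}{5} = \frac{\left(o + 52\right) \frac{1}{o}}{5} = \frac{\left(52 + o\right) \frac{1}{o}}{5} = \frac{\frac{1}{o} \left(52 + o\right)}{5} = \frac{52 + o}{5 o}$)
$31 M{\left(7,6 \right)} t{\left(4 \right)} = 31 \cdot 3 \frac{52 + 4}{5 \cdot 4} = 93 \cdot \frac{1}{5} \cdot \frac{1}{4} \cdot 56 = 93 \cdot \frac{14}{5} = \frac{1302}{5}$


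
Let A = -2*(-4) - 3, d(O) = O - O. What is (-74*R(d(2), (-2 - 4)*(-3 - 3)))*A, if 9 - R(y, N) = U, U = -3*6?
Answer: -9990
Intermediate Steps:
U = -18
d(O) = 0
R(y, N) = 27 (R(y, N) = 9 - 1*(-18) = 9 + 18 = 27)
A = 5 (A = 8 - 3 = 5)
(-74*R(d(2), (-2 - 4)*(-3 - 3)))*A = -74*27*5 = -1998*5 = -9990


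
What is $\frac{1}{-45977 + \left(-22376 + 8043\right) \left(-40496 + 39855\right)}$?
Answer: $\frac{1}{9141476} \approx 1.0939 \cdot 10^{-7}$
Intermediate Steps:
$\frac{1}{-45977 + \left(-22376 + 8043\right) \left(-40496 + 39855\right)} = \frac{1}{-45977 - -9187453} = \frac{1}{-45977 + 9187453} = \frac{1}{9141476}$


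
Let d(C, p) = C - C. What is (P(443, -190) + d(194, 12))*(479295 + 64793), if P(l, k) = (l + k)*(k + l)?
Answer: 34826528792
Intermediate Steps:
P(l, k) = (k + l)² (P(l, k) = (k + l)*(k + l) = (k + l)²)
d(C, p) = 0
(P(443, -190) + d(194, 12))*(479295 + 64793) = ((-190 + 443)² + 0)*(479295 + 64793) = (253² + 0)*544088 = (64009 + 0)*544088 = 64009*544088 = 34826528792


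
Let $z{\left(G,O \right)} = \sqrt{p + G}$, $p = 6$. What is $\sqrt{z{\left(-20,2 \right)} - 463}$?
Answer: $\sqrt{-463 + i \sqrt{14}} \approx 0.08694 + 21.518 i$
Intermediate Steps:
$z{\left(G,O \right)} = \sqrt{6 + G}$
$\sqrt{z{\left(-20,2 \right)} - 463} = \sqrt{\sqrt{6 - 20} - 463} = \sqrt{\sqrt{-14} - 463} = \sqrt{i \sqrt{14} - 463} = \sqrt{-463 + i \sqrt{14}}$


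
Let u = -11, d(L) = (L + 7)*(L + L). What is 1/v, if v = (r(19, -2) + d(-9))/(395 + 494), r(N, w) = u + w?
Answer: 889/23 ≈ 38.652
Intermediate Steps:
d(L) = 2*L*(7 + L) (d(L) = (7 + L)*(2*L) = 2*L*(7 + L))
r(N, w) = -11 + w
v = 23/889 (v = ((-11 - 2) + 2*(-9)*(7 - 9))/(395 + 494) = (-13 + 2*(-9)*(-2))/889 = (-13 + 36)*(1/889) = 23*(1/889) = 23/889 ≈ 0.025872)
1/v = 1/(23/889) = 889/23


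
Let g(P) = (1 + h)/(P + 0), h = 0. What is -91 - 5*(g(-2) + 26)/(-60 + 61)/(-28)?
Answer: -4841/56 ≈ -86.446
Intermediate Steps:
g(P) = 1/P (g(P) = (1 + 0)/(P + 0) = 1/P)
-91 - 5*(g(-2) + 26)/(-60 + 61)/(-28) = -91 - 5*(1/(-2) + 26)/(-60 + 61)/(-28) = -91 - 5*(-½ + 26)/1*(-1)/28 = -91 - 5*(51/2)*1*(-1)/28 = -91 - 255*(-1)/(2*28) = -91 - 5*(-51/56) = -91 + 255/56 = -4841/56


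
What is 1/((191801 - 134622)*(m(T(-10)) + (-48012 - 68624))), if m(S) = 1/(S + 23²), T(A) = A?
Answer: -519/3461278331857 ≈ -1.4994e-10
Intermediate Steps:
m(S) = 1/(529 + S) (m(S) = 1/(S + 529) = 1/(529 + S))
1/((191801 - 134622)*(m(T(-10)) + (-48012 - 68624))) = 1/((191801 - 134622)*(1/(529 - 10) + (-48012 - 68624))) = 1/(57179*(1/519 - 116636)) = 1/(57179*(-60534083/519)) = 1/(-3461278331857/519) = -519/3461278331857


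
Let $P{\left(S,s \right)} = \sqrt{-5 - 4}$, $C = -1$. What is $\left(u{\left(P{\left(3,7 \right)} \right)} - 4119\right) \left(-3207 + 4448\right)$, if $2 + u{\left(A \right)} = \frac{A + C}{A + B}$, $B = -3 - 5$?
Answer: $-5113872 - 357 i \approx -5.1139 \cdot 10^{6} - 357.0 i$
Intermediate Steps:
$B = -8$ ($B = -3 - 5 = -8$)
$P{\left(S,s \right)} = 3 i$ ($P{\left(S,s \right)} = \sqrt{-9} = 3 i$)
$u{\left(A \right)} = -2 + \frac{-1 + A}{-8 + A}$ ($u{\left(A \right)} = -2 + \frac{A - 1}{A - 8} = -2 + \frac{-1 + A}{-8 + A}$)
$\left(u{\left(P{\left(3,7 \right)} \right)} - 4119\right) \left(-3207 + 4448\right) = \left(\frac{15 - 3 i}{-8 + 3 i} - 4119\right) \left(-3207 + 4448\right) = \left(\frac{-8 - 3 i}{73} \left(15 - 3 i\right) - 4119\right) 1241 = \left(\frac{\left(-8 - 3 i\right) \left(15 - 3 i\right)}{73} - 4119\right) 1241 = \left(-4119 + \frac{\left(-8 - 3 i\right) \left(15 - 3 i\right)}{73}\right) 1241 = -5111679 + 17 \left(-8 - 3 i\right) \left(15 - 3 i\right)$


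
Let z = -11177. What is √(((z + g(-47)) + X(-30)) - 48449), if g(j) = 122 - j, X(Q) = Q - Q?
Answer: I*√59457 ≈ 243.84*I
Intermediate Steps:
X(Q) = 0
√(((z + g(-47)) + X(-30)) - 48449) = √(((-11177 + (122 - 1*(-47))) + 0) - 48449) = √(((-11177 + (122 + 47)) + 0) - 48449) = √(((-11177 + 169) + 0) - 48449) = √((-11008 + 0) - 48449) = √(-11008 - 48449) = √(-59457) = I*√59457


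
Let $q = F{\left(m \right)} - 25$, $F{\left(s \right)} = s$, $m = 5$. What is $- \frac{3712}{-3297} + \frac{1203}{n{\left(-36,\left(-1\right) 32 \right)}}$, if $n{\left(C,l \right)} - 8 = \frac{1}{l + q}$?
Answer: $\frac{207787612}{1368255} \approx 151.86$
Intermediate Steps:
$q = -20$ ($q = 5 - 25 = -20$)
$n{\left(C,l \right)} = 8 + \frac{1}{-20 + l}$ ($n{\left(C,l \right)} = 8 + \frac{1}{l - 20} = 8 + \frac{1}{-20 + l}$)
$- \frac{3712}{-3297} + \frac{1203}{n{\left(-36,\left(-1\right) 32 \right)}} = - \frac{3712}{-3297} + \frac{1203}{\frac{1}{-20 - 32} \left(-159 + 8 \left(\left(-1\right) 32\right)\right)} = \left(-3712\right) \left(- \frac{1}{3297}\right) + \frac{1203}{\frac{1}{-20 - 32} \left(-159 + 8 \left(-32\right)\right)} = \frac{3712}{3297} + \frac{1203}{\frac{1}{-52} \left(-159 - 256\right)} = \frac{3712}{3297} + \frac{1203}{\left(- \frac{1}{52}\right) \left(-415\right)} = \frac{3712}{3297} + \frac{1203}{\frac{415}{52}} = \frac{3712}{3297} + 1203 \cdot \frac{52}{415} = \frac{3712}{3297} + \frac{62556}{415} = \frac{207787612}{1368255}$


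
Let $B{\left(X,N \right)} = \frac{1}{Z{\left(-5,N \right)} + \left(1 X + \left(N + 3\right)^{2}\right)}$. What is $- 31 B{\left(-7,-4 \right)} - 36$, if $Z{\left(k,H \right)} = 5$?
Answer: $-5$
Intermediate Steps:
$B{\left(X,N \right)} = \frac{1}{5 + X + \left(3 + N\right)^{2}}$ ($B{\left(X,N \right)} = \frac{1}{5 + \left(1 X + \left(N + 3\right)^{2}\right)} = \frac{1}{5 + \left(X + \left(3 + N\right)^{2}\right)} = \frac{1}{5 + X + \left(3 + N\right)^{2}}$)
$- 31 B{\left(-7,-4 \right)} - 36 = - \frac{31}{5 - 7 + \left(3 - 4\right)^{2}} - 36 = - \frac{31}{5 - 7 + \left(-1\right)^{2}} - 36 = - \frac{31}{5 - 7 + 1} - 36 = - \frac{31}{-1} - 36 = \left(-31\right) \left(-1\right) - 36 = 31 - 36 = -5$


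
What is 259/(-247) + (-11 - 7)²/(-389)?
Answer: -180779/96083 ≈ -1.8815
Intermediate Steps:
259/(-247) + (-11 - 7)²/(-389) = 259*(-1/247) + (-18)²*(-1/389) = -259/247 + 324*(-1/389) = -259/247 - 324/389 = -180779/96083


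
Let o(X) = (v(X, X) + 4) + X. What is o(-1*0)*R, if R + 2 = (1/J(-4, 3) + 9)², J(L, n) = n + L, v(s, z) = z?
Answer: 248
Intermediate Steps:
J(L, n) = L + n
o(X) = 4 + 2*X (o(X) = (X + 4) + X = (4 + X) + X = 4 + 2*X)
R = 62 (R = -2 + (1/(-4 + 3) + 9)² = -2 + (1/(-1) + 9)² = -2 + (-1 + 9)² = -2 + 8² = -2 + 64 = 62)
o(-1*0)*R = (4 + 2*(-1*0))*62 = (4 + 2*0)*62 = (4 + 0)*62 = 4*62 = 248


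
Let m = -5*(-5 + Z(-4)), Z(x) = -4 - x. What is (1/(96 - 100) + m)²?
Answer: 9801/16 ≈ 612.56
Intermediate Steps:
m = 25 (m = -5*(-5 + (-4 - 1*(-4))) = -5*(-5 + (-4 + 4)) = -5*(-5 + 0) = -5*(-5) = 25)
(1/(96 - 100) + m)² = (1/(96 - 100) + 25)² = (1/(-4) + 25)² = (-¼ + 25)² = (99/4)² = 9801/16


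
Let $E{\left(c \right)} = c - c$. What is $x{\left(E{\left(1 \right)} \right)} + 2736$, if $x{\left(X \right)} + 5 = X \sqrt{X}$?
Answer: $2731$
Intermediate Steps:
$E{\left(c \right)} = 0$
$x{\left(X \right)} = -5 + X^{\frac{3}{2}}$ ($x{\left(X \right)} = -5 + X \sqrt{X} = -5 + X^{\frac{3}{2}}$)
$x{\left(E{\left(1 \right)} \right)} + 2736 = \left(-5 + 0^{\frac{3}{2}}\right) + 2736 = \left(-5 + 0\right) + 2736 = -5 + 2736 = 2731$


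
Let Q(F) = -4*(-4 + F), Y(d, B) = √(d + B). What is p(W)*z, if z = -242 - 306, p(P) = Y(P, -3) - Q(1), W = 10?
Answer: 6576 - 548*√7 ≈ 5126.1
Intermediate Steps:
Y(d, B) = √(B + d)
Q(F) = 16 - 4*F
p(P) = -12 + √(-3 + P) (p(P) = √(-3 + P) - (16 - 4*1) = √(-3 + P) - (16 - 4) = √(-3 + P) - 1*12 = √(-3 + P) - 12 = -12 + √(-3 + P))
z = -548
p(W)*z = (-12 + √(-3 + 10))*(-548) = (-12 + √7)*(-548) = 6576 - 548*√7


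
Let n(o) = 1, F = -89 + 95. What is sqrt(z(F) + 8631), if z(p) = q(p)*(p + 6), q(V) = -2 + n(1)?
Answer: 13*sqrt(51) ≈ 92.839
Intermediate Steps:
F = 6
q(V) = -1 (q(V) = -2 + 1 = -1)
z(p) = -6 - p (z(p) = -(p + 6) = -(6 + p) = -6 - p)
sqrt(z(F) + 8631) = sqrt((-6 - 1*6) + 8631) = sqrt((-6 - 6) + 8631) = sqrt(-12 + 8631) = sqrt(8619) = 13*sqrt(51)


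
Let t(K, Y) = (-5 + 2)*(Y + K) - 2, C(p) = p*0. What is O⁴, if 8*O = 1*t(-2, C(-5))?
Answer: 1/16 ≈ 0.062500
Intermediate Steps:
C(p) = 0
t(K, Y) = -2 - 3*K - 3*Y (t(K, Y) = -3*(K + Y) - 2 = (-3*K - 3*Y) - 2 = -2 - 3*K - 3*Y)
O = ½ (O = (1*(-2 - 3*(-2) - 3*0))/8 = (1*(-2 + 6 + 0))/8 = (1*4)/8 = (⅛)*4 = ½ ≈ 0.50000)
O⁴ = (½)⁴ = 1/16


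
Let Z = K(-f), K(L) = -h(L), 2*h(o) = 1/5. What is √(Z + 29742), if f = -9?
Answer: 71*√590/10 ≈ 172.46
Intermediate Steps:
h(o) = ⅒ (h(o) = (½)/5 = (½)*(⅕) = ⅒)
K(L) = -⅒ (K(L) = -1*⅒ = -⅒)
Z = -⅒ ≈ -0.10000
√(Z + 29742) = √(-⅒ + 29742) = √(297419/10) = 71*√590/10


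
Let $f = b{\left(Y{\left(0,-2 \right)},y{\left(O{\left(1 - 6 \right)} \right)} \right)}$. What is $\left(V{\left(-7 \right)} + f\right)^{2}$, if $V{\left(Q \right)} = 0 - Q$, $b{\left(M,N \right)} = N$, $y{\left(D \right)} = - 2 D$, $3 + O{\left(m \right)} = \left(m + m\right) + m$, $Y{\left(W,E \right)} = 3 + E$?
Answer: $1849$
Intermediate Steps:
$O{\left(m \right)} = -3 + 3 m$ ($O{\left(m \right)} = -3 + \left(\left(m + m\right) + m\right) = -3 + \left(2 m + m\right) = -3 + 3 m$)
$V{\left(Q \right)} = - Q$
$f = 36$ ($f = - 2 \left(-3 + 3 \left(1 - 6\right)\right) = - 2 \left(-3 + 3 \left(-5\right)\right) = - 2 \left(-3 - 15\right) = \left(-2\right) \left(-18\right) = 36$)
$\left(V{\left(-7 \right)} + f\right)^{2} = \left(\left(-1\right) \left(-7\right) + 36\right)^{2} = \left(7 + 36\right)^{2} = 43^{2} = 1849$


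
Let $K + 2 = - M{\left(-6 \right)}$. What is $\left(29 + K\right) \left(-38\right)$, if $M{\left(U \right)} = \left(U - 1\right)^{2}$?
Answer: $836$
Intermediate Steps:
$M{\left(U \right)} = \left(-1 + U\right)^{2}$
$K = -51$ ($K = -2 - \left(-1 - 6\right)^{2} = -2 - \left(-7\right)^{2} = -2 - 49 = -51$)
$\left(29 + K\right) \left(-38\right) = \left(29 - 51\right) \left(-38\right) = \left(-22\right) \left(-38\right) = 836$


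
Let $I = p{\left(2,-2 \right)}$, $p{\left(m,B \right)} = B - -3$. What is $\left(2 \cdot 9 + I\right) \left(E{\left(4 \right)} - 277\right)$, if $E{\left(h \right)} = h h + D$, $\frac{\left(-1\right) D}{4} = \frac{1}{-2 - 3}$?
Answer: $- \frac{24719}{5} \approx -4943.8$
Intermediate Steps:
$p{\left(m,B \right)} = 3 + B$ ($p{\left(m,B \right)} = B + 3 = 3 + B$)
$D = \frac{4}{5}$ ($D = - \frac{4}{-2 - 3} = - \frac{4}{-5} = \left(-4\right) \left(- \frac{1}{5}\right) = \frac{4}{5} \approx 0.8$)
$E{\left(h \right)} = \frac{4}{5} + h^{2}$ ($E{\left(h \right)} = h h + \frac{4}{5} = h^{2} + \frac{4}{5} = \frac{4}{5} + h^{2}$)
$I = 1$ ($I = 3 - 2 = 1$)
$\left(2 \cdot 9 + I\right) \left(E{\left(4 \right)} - 277\right) = \left(2 \cdot 9 + 1\right) \left(\left(\frac{4}{5} + 4^{2}\right) - 277\right) = \left(18 + 1\right) \left(\left(\frac{4}{5} + 16\right) - 277\right) = 19 \left(\frac{84}{5} - 277\right) = 19 \left(- \frac{1301}{5}\right) = - \frac{24719}{5}$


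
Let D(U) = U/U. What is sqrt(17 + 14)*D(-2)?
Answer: sqrt(31) ≈ 5.5678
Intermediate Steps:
D(U) = 1
sqrt(17 + 14)*D(-2) = sqrt(17 + 14)*1 = sqrt(31)*1 = sqrt(31)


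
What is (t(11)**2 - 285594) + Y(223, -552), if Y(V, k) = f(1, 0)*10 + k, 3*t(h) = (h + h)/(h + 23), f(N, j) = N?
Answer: -744239615/2601 ≈ -2.8614e+5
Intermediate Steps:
t(h) = 2*h/(3*(23 + h)) (t(h) = ((h + h)/(h + 23))/3 = ((2*h)/(23 + h))/3 = (2*h/(23 + h))/3 = 2*h/(3*(23 + h)))
Y(V, k) = 10 + k (Y(V, k) = 1*10 + k = 10 + k)
(t(11)**2 - 285594) + Y(223, -552) = (((2/3)*11/(23 + 11))**2 - 285594) + (10 - 552) = (((2/3)*11/34)**2 - 285594) - 542 = (((2/3)*11*(1/34))**2 - 285594) - 542 = ((11/51)**2 - 285594) - 542 = (121/2601 - 285594) - 542 = -742829873/2601 - 542 = -744239615/2601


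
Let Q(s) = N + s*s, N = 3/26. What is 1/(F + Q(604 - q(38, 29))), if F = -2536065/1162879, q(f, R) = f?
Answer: 30234854/9685854438971 ≈ 3.1215e-6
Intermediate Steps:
N = 3/26 (N = 3*(1/26) = 3/26 ≈ 0.11538)
Q(s) = 3/26 + s**2 (Q(s) = 3/26 + s*s = 3/26 + s**2)
F = -2536065/1162879 (F = -2536065*1/1162879 = -2536065/1162879 ≈ -2.1809)
1/(F + Q(604 - q(38, 29))) = 1/(-2536065/1162879 + (3/26 + (604 - 1*38)**2)) = 1/(-2536065/1162879 + (3/26 + (604 - 38)**2)) = 1/(-2536065/1162879 + (3/26 + 566**2)) = 1/(-2536065/1162879 + (3/26 + 320356)) = 1/(-2536065/1162879 + 8329259/26) = 1/(9685854438971/30234854) = 30234854/9685854438971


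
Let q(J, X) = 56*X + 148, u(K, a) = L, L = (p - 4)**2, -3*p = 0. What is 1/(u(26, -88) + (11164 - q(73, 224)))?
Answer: -1/1512 ≈ -0.00066138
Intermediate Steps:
p = 0 (p = -1/3*0 = 0)
L = 16 (L = (0 - 4)**2 = (-4)**2 = 16)
u(K, a) = 16
q(J, X) = 148 + 56*X
1/(u(26, -88) + (11164 - q(73, 224))) = 1/(16 + (11164 - (148 + 56*224))) = 1/(16 + (11164 - (148 + 12544))) = 1/(16 + (11164 - 1*12692)) = 1/(16 + (11164 - 12692)) = 1/(16 - 1528) = 1/(-1512) = -1/1512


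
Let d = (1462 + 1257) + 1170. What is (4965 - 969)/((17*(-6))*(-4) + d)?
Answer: 3996/4297 ≈ 0.92995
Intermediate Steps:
d = 3889 (d = 2719 + 1170 = 3889)
(4965 - 969)/((17*(-6))*(-4) + d) = (4965 - 969)/((17*(-6))*(-4) + 3889) = 3996/(-102*(-4) + 3889) = 3996/(408 + 3889) = 3996/4297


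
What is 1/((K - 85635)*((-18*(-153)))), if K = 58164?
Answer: -1/75655134 ≈ -1.3218e-8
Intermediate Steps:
1/((K - 85635)*((-18*(-153)))) = 1/((58164 - 85635)*((-18*(-153)))) = 1/(-27471*2754) = -1/27471*1/2754 = -1/75655134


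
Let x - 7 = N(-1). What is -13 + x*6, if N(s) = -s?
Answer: 35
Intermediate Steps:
x = 8 (x = 7 - 1*(-1) = 7 + 1 = 8)
-13 + x*6 = -13 + 8*6 = -13 + 48 = 35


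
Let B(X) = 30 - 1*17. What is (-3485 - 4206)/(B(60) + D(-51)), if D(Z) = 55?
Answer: -7691/68 ≈ -113.10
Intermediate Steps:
B(X) = 13 (B(X) = 30 - 17 = 13)
(-3485 - 4206)/(B(60) + D(-51)) = (-3485 - 4206)/(13 + 55) = -7691/68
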